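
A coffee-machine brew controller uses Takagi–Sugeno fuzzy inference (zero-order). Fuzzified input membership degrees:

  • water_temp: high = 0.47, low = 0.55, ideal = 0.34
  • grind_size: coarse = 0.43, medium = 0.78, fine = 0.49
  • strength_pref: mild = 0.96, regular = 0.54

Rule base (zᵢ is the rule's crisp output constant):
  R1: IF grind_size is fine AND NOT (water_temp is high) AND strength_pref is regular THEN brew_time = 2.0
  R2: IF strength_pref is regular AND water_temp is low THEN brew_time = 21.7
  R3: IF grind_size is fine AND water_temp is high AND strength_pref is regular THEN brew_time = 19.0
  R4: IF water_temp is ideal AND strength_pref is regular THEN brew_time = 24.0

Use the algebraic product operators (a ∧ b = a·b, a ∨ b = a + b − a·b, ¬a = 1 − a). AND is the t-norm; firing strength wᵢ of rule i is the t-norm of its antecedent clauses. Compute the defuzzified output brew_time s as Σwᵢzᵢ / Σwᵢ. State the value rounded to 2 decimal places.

18.11

R1 (z=2.0): fine=0.49, ¬high=1−0.47=0.53, regular=0.54; AND[a·b] → w = 0.1402
R2 (z=21.7): regular=0.54, low=0.55; AND[a·b] → w = 0.2970
R3 (z=19.0): fine=0.49, high=0.47, regular=0.54; AND[a·b] → w = 0.1244
R4 (z=24.0): ideal=0.34, regular=0.54; AND[a·b] → w = 0.1836
Weighted average = (0.1402·2.0 + 0.2970·21.7 + 0.1244·19.0 + 0.1836·24.0) / (0.1402 + 0.2970 + 0.1244 + 0.1836)
  = 13.4947 / 0.7452 = 18.11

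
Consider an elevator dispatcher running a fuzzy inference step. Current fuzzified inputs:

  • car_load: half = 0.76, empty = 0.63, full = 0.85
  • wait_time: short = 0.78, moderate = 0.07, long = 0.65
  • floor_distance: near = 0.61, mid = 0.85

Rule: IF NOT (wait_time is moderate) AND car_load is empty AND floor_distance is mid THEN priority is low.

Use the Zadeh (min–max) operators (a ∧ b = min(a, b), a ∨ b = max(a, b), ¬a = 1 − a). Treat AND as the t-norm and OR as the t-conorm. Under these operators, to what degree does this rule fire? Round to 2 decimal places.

0.63

firing strength: ¬moderate=1−0.07=0.93, empty=0.63, mid=0.85; AND[min(a, b)] → w = 0.63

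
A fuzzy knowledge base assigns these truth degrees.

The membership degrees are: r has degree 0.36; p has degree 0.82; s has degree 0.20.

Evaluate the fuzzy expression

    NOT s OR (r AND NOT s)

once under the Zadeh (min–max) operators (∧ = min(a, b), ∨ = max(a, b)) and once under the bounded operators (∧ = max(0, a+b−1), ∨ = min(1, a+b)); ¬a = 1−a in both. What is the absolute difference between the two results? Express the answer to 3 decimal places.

0.160

Under Zadeh (min–max):
  NOT s = 1 − 0.20 = 0.80
  NOT s = 1 − 0.20 = 0.80
  r AND NOT s = min(a, b) on (0.36, 0.80) = 0.36
  NOT s OR (r AND NOT s) = max(a, b) on (0.80, 0.36) = 0.80
  → value = 0.8000
Under bounded:
  NOT s = 1 − 0.20 = 0.80
  NOT s = 1 − 0.20 = 0.80
  r AND NOT s = max(0, a+b−1) on (0.36, 0.80) = 0.16
  NOT s OR (r AND NOT s) = min(1, a+b) on (0.80, 0.16) = 0.96
  → value = 0.9600
|0.8000 − 0.9600| = 0.160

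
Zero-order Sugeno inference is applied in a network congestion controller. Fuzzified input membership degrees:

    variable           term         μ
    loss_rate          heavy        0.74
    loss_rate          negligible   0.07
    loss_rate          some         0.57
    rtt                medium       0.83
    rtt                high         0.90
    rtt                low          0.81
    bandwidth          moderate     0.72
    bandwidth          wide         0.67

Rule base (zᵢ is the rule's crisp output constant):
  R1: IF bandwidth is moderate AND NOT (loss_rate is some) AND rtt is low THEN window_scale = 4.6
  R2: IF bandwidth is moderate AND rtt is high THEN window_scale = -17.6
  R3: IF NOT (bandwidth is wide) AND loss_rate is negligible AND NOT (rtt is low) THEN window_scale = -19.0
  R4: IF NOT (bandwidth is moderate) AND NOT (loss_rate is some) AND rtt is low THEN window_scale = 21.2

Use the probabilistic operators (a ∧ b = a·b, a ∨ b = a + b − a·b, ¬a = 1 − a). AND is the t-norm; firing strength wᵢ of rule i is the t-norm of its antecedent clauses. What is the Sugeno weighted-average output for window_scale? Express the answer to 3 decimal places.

R1 (z=4.6): moderate=0.72, ¬some=1−0.57=0.43, low=0.81; AND[a·b] → w = 0.2508
R2 (z=-17.6): moderate=0.72, high=0.90; AND[a·b] → w = 0.6480
R3 (z=-19.0): ¬wide=1−0.67=0.33, negligible=0.07, ¬low=1−0.81=0.19; AND[a·b] → w = 0.0044
R4 (z=21.2): ¬moderate=1−0.72=0.28, ¬some=1−0.57=0.43, low=0.81; AND[a·b] → w = 0.0975
Weighted average = (0.2508·4.6 + 0.6480·-17.6 + 0.0044·-19.0 + 0.0975·21.2) / (0.2508 + 0.6480 + 0.0044 + 0.0975)
  = -8.2671 / 1.0007 = -8.261

-8.261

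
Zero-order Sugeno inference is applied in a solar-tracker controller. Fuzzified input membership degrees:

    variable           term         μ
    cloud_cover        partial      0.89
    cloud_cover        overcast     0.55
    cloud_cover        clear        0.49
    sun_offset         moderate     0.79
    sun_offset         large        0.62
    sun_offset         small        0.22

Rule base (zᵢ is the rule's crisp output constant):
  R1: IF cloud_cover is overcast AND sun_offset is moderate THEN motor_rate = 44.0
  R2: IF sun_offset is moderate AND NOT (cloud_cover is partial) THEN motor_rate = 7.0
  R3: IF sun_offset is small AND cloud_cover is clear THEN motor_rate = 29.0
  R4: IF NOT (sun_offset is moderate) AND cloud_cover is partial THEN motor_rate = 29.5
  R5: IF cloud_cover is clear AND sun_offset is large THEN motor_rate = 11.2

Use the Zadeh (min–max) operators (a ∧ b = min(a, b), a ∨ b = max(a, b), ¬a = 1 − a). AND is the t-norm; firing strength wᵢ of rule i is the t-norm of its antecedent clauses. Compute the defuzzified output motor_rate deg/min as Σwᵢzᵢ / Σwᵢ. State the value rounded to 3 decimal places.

27.236

R1 (z=44.0): overcast=0.55, moderate=0.79; AND[min(a, b)] → w = 0.55
R2 (z=7.0): moderate=0.79, ¬partial=1−0.89=0.11; AND[min(a, b)] → w = 0.11
R3 (z=29.0): small=0.22, clear=0.49; AND[min(a, b)] → w = 0.22
R4 (z=29.5): ¬moderate=1−0.79=0.21, partial=0.89; AND[min(a, b)] → w = 0.21
R5 (z=11.2): clear=0.49, large=0.62; AND[min(a, b)] → w = 0.49
Weighted average = (0.55·44.0 + 0.11·7.0 + 0.22·29.0 + 0.21·29.5 + 0.49·11.2) / (0.55 + 0.11 + 0.22 + 0.21 + 0.49)
  = 43.0330 / 1.5800 = 27.236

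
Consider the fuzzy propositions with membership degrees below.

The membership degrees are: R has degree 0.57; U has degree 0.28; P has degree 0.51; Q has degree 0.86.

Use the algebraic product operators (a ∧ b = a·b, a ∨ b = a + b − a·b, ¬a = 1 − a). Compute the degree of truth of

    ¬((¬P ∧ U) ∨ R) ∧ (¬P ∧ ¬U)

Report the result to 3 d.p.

0.131

¬P = 1 − 0.5100 = 0.4900
¬P ∧ U = a·b on (0.4900, 0.2800) = 0.1372
(¬P ∧ U) ∨ R = a + b − a·b on (0.1372, 0.5700) = 0.6290
¬((¬P ∧ U) ∨ R) = 1 − 0.6290 = 0.3710
¬P = 1 − 0.5100 = 0.4900
¬U = 1 − 0.2800 = 0.7200
¬P ∧ ¬U = a·b on (0.4900, 0.7200) = 0.3528
¬((¬P ∧ U) ∨ R) ∧ (¬P ∧ ¬U) = a·b on (0.3710, 0.3528) = 0.1309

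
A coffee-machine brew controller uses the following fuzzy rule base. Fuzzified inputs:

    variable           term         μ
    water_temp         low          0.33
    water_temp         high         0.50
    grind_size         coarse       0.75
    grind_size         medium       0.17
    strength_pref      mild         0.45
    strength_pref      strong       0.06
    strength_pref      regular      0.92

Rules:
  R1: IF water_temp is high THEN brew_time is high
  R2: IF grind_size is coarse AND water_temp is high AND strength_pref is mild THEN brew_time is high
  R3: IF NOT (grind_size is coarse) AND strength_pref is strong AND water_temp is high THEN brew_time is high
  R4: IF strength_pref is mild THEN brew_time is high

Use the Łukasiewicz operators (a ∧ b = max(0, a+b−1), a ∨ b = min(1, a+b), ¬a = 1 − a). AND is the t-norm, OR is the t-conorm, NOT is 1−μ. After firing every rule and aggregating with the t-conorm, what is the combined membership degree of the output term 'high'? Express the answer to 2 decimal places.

R1: high=0.50 → w = 0.50
R2: coarse=0.75, high=0.50, mild=0.45; AND[max(0, a+b−1)] → w = 0.00
R3: ¬coarse=1−0.75=0.25, strong=0.06, high=0.50; AND[max(0, a+b−1)] → w = 0.00
R4: mild=0.45 → w = 0.45
Rules with consequent 'high': {R1, R2, R3, R4} → strengths 0.50, 0.00, 0.00, 0.45
Aggregate via t-conorm [min(1, a+b)]: 0.95

0.95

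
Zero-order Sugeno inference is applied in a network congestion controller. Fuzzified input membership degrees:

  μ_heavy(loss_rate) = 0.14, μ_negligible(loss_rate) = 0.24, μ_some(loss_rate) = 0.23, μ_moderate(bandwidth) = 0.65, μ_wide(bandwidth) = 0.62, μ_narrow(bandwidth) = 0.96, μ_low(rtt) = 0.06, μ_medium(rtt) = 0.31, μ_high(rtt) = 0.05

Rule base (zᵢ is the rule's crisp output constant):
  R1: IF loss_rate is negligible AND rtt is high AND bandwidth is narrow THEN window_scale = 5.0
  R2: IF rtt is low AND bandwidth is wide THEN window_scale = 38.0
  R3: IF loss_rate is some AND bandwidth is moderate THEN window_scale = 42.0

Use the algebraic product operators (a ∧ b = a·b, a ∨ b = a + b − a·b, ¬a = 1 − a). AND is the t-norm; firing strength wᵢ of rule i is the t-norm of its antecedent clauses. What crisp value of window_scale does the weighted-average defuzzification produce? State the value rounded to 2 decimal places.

39.10

R1 (z=5.0): negligible=0.24, high=0.05, narrow=0.96; AND[a·b] → w = 0.0115
R2 (z=38.0): low=0.06, wide=0.62; AND[a·b] → w = 0.0372
R3 (z=42.0): some=0.23, moderate=0.65; AND[a·b] → w = 0.1495
Weighted average = (0.0115·5.0 + 0.0372·38.0 + 0.1495·42.0) / (0.0115 + 0.0372 + 0.1495)
  = 7.7502 / 0.1982 = 39.10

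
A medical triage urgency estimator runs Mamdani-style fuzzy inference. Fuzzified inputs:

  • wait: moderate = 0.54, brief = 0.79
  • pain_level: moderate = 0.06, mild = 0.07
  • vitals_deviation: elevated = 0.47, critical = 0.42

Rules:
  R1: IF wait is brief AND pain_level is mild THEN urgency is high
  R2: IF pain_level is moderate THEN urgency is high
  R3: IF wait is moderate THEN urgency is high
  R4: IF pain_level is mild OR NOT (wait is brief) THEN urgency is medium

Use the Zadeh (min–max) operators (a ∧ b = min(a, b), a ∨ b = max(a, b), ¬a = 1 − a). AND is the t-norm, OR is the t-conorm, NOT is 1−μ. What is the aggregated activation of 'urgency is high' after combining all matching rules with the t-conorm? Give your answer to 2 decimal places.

R1: brief=0.79, mild=0.07; AND[min(a, b)] → w = 0.07
R2: moderate=0.06 → w = 0.06
R3: moderate=0.54 → w = 0.54
R4: mild=0.07, ¬brief=1−0.79=0.21; OR[max(a, b)] → w = 0.21
Rules with consequent 'high': {R1, R2, R3} → strengths 0.07, 0.06, 0.54
Aggregate via t-conorm [max(a, b)]: 0.54

0.54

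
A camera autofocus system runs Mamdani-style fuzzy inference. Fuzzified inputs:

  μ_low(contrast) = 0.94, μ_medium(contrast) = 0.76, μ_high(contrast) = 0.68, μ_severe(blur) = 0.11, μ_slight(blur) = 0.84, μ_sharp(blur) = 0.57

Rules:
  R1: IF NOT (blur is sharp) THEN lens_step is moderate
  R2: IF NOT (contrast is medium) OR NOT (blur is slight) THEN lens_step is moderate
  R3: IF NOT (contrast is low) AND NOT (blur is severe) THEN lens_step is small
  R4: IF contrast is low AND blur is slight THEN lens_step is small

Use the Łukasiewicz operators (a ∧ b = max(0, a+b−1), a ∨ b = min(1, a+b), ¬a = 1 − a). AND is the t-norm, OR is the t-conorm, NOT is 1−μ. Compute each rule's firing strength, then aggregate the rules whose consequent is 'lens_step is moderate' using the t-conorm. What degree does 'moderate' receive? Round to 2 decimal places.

R1: ¬sharp=1−0.57=0.43 → w = 0.43
R2: ¬medium=1−0.76=0.24, ¬slight=1−0.84=0.16; OR[min(1, a+b)] → w = 0.40
R3: ¬low=1−0.94=0.06, ¬severe=1−0.11=0.89; AND[max(0, a+b−1)] → w = 0.00
R4: low=0.94, slight=0.84; AND[max(0, a+b−1)] → w = 0.78
Rules with consequent 'moderate': {R1, R2} → strengths 0.43, 0.40
Aggregate via t-conorm [min(1, a+b)]: 0.83

0.83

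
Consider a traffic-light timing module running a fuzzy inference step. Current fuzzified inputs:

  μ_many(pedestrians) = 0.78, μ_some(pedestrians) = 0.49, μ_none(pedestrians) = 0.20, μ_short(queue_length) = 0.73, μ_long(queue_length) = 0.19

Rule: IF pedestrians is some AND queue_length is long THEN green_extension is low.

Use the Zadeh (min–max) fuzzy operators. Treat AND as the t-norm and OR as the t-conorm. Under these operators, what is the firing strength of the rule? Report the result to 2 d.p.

0.19

firing strength: some=0.49, long=0.19; AND[min(a, b)] → w = 0.19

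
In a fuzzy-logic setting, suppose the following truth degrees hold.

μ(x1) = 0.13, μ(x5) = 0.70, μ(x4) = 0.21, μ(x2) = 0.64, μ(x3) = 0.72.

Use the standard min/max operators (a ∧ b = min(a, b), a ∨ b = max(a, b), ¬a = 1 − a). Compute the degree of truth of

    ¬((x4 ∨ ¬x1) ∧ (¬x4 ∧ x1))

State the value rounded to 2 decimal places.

0.87

¬x1 = 1 − 0.13 = 0.87
x4 ∨ ¬x1 = max(a, b) on (0.21, 0.87) = 0.87
¬x4 = 1 − 0.21 = 0.79
¬x4 ∧ x1 = min(a, b) on (0.79, 0.13) = 0.13
(x4 ∨ ¬x1) ∧ (¬x4 ∧ x1) = min(a, b) on (0.87, 0.13) = 0.13
¬((x4 ∨ ¬x1) ∧ (¬x4 ∧ x1)) = 1 − 0.13 = 0.87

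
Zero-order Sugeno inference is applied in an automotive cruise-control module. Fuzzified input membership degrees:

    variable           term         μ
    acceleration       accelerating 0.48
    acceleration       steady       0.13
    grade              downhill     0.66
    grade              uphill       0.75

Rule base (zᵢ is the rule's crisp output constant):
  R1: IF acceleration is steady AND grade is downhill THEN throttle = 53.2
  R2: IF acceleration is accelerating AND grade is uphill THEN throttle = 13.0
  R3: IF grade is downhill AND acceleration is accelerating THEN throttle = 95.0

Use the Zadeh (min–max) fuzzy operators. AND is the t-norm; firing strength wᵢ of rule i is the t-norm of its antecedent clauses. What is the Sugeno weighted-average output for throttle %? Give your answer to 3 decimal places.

R1 (z=53.2): steady=0.13, downhill=0.66; AND[min(a, b)] → w = 0.13
R2 (z=13.0): accelerating=0.48, uphill=0.75; AND[min(a, b)] → w = 0.48
R3 (z=95.0): downhill=0.66, accelerating=0.48; AND[min(a, b)] → w = 0.48
Weighted average = (0.13·53.2 + 0.48·13.0 + 0.48·95.0) / (0.13 + 0.48 + 0.48)
  = 58.7560 / 1.0900 = 53.905

53.905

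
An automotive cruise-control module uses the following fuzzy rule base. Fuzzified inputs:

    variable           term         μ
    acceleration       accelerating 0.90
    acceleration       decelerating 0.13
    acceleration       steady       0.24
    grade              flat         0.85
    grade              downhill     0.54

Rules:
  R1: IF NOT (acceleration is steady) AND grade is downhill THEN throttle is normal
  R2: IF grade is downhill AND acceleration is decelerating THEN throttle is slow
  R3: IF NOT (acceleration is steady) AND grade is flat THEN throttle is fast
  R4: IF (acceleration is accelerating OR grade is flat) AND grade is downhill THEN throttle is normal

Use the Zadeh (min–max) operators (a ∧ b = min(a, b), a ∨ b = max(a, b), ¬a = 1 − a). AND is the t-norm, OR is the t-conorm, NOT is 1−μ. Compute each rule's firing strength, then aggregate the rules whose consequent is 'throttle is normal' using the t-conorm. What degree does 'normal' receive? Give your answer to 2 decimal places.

R1: ¬steady=1−0.24=0.76, downhill=0.54; AND[min(a, b)] → w = 0.54
R2: downhill=0.54, decelerating=0.13; AND[min(a, b)] → w = 0.13
R3: ¬steady=1−0.24=0.76, flat=0.85; AND[min(a, b)] → w = 0.76
R4: (accelerating=0.90 OR flat=0.85) = 0.90; AND[min(a, b)] with downhill=0.54 → w = 0.54
Rules with consequent 'normal': {R1, R4} → strengths 0.54, 0.54
Aggregate via t-conorm [max(a, b)]: 0.54

0.54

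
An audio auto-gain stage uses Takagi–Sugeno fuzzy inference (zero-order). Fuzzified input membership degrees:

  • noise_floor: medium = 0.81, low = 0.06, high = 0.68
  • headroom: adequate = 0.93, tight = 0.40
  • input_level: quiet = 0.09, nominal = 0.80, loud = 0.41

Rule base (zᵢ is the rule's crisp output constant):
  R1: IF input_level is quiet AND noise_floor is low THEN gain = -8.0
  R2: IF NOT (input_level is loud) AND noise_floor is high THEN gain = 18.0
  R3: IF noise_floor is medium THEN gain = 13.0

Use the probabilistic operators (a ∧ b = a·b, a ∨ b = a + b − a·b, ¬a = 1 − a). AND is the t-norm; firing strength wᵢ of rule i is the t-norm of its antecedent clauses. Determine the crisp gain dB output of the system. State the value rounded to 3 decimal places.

R1 (z=-8.0): quiet=0.09, low=0.06; AND[a·b] → w = 0.0054
R2 (z=18.0): ¬loud=1−0.41=0.59, high=0.68; AND[a·b] → w = 0.4012
R3 (z=13.0): medium=0.81 → w = 0.8100
Weighted average = (0.0054·-8.0 + 0.4012·18.0 + 0.8100·13.0) / (0.0054 + 0.4012 + 0.8100)
  = 17.7084 / 1.2166 = 14.556

14.556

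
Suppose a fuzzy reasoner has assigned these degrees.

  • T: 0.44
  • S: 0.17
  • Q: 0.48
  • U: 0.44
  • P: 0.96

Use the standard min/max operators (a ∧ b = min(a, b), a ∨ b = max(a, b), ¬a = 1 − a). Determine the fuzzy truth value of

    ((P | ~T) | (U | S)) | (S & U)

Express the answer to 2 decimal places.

~T = 1 − 0.44 = 0.56
P | ~T = max(a, b) on (0.96, 0.56) = 0.96
U | S = max(a, b) on (0.44, 0.17) = 0.44
(P | ~T) | (U | S) = max(a, b) on (0.96, 0.44) = 0.96
S & U = min(a, b) on (0.17, 0.44) = 0.17
((P | ~T) | (U | S)) | (S & U) = max(a, b) on (0.96, 0.17) = 0.96

0.96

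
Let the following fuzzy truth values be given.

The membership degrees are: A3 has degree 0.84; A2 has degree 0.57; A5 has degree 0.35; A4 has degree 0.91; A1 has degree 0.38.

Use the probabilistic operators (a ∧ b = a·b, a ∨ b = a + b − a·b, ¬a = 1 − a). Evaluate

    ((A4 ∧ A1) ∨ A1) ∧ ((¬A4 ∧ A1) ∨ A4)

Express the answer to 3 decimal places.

A4 ∧ A1 = a·b on (0.9100, 0.3800) = 0.3458
(A4 ∧ A1) ∨ A1 = a + b − a·b on (0.3458, 0.3800) = 0.5944
¬A4 = 1 − 0.9100 = 0.0900
¬A4 ∧ A1 = a·b on (0.0900, 0.3800) = 0.0342
(¬A4 ∧ A1) ∨ A4 = a + b − a·b on (0.0342, 0.9100) = 0.9131
((A4 ∧ A1) ∨ A1) ∧ ((¬A4 ∧ A1) ∨ A4) = a·b on (0.5944, 0.9131) = 0.5427

0.543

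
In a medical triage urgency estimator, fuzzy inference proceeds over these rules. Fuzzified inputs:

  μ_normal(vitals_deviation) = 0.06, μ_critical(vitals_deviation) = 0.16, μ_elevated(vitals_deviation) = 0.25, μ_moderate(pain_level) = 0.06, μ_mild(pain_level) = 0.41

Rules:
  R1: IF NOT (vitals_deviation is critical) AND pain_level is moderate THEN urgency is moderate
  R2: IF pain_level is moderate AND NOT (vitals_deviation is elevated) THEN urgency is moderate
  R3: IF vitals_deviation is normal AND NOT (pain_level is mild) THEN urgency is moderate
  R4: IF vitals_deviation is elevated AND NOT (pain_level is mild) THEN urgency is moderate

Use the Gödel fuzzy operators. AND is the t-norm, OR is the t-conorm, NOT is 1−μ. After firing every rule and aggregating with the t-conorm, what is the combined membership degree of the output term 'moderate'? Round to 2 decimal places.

R1: ¬critical=1−0.16=0.84, moderate=0.06; AND[min(a, b)] → w = 0.06
R2: moderate=0.06, ¬elevated=1−0.25=0.75; AND[min(a, b)] → w = 0.06
R3: normal=0.06, ¬mild=1−0.41=0.59; AND[min(a, b)] → w = 0.06
R4: elevated=0.25, ¬mild=1−0.41=0.59; AND[min(a, b)] → w = 0.25
Rules with consequent 'moderate': {R1, R2, R3, R4} → strengths 0.06, 0.06, 0.06, 0.25
Aggregate via t-conorm [max(a, b)]: 0.25

0.25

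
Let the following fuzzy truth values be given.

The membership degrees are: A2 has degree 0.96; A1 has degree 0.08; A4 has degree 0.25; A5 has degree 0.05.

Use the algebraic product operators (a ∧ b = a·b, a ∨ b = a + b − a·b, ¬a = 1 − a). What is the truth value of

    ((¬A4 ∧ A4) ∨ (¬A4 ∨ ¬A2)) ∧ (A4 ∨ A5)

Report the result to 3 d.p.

0.231

¬A4 = 1 − 0.2500 = 0.7500
¬A4 ∧ A4 = a·b on (0.7500, 0.2500) = 0.1875
¬A4 = 1 − 0.2500 = 0.7500
¬A2 = 1 − 0.9600 = 0.0400
¬A4 ∨ ¬A2 = a + b − a·b on (0.7500, 0.0400) = 0.7600
(¬A4 ∧ A4) ∨ (¬A4 ∨ ¬A2) = a + b − a·b on (0.1875, 0.7600) = 0.8050
A4 ∨ A5 = a + b − a·b on (0.2500, 0.0500) = 0.2875
((¬A4 ∧ A4) ∨ (¬A4 ∨ ¬A2)) ∧ (A4 ∨ A5) = a·b on (0.8050, 0.2875) = 0.2314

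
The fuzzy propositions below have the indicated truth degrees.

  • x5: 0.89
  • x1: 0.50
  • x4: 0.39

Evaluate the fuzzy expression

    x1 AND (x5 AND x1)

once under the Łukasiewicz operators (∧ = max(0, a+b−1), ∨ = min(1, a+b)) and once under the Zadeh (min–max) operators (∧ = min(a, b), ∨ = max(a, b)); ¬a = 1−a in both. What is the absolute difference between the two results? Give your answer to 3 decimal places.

Under Łukasiewicz:
  x5 AND x1 = max(0, a+b−1) on (0.89, 0.50) = 0.39
  x1 AND (x5 AND x1) = max(0, a+b−1) on (0.50, 0.39) = 0.00
  → value = 0.0000
Under Zadeh (min–max):
  x5 AND x1 = min(a, b) on (0.89, 0.50) = 0.50
  x1 AND (x5 AND x1) = min(a, b) on (0.50, 0.50) = 0.50
  → value = 0.5000
|0.0000 − 0.5000| = 0.500

0.500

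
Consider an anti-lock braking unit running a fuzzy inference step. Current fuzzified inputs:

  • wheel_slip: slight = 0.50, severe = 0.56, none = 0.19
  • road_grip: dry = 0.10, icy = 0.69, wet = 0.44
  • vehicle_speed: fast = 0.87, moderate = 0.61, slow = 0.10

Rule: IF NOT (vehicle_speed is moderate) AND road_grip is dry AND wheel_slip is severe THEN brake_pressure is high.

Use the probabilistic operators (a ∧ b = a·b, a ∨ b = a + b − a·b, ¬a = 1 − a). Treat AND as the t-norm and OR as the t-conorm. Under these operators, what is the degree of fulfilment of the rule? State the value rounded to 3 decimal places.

0.022

firing strength: ¬moderate=1−0.61=0.39, dry=0.10, severe=0.56; AND[a·b] → w = 0.0218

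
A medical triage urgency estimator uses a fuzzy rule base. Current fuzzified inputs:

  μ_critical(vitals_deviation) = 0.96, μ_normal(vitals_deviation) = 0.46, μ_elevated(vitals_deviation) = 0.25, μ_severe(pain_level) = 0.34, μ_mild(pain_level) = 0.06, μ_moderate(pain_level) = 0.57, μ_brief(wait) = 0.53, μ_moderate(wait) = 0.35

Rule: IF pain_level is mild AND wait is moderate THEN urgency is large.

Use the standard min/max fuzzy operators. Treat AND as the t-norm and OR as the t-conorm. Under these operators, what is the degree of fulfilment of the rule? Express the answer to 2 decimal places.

0.06

firing strength: mild=0.06, moderate=0.35; AND[min(a, b)] → w = 0.06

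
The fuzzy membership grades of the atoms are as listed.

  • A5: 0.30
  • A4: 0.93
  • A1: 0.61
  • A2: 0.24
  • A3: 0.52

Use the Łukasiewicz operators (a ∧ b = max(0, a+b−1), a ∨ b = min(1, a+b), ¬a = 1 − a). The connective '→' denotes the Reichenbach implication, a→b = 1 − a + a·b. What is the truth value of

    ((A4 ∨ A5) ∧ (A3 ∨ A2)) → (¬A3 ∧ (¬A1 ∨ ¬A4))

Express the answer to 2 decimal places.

0.24

A4 ∨ A5 = min(1, a+b) on (0.93, 0.30) = 1.00
A3 ∨ A2 = min(1, a+b) on (0.52, 0.24) = 0.76
(A4 ∨ A5) ∧ (A3 ∨ A2) = max(0, a+b−1) on (1.00, 0.76) = 0.76
¬A3 = 1 − 0.52 = 0.48
¬A1 = 1 − 0.61 = 0.39
¬A4 = 1 − 0.93 = 0.07
¬A1 ∨ ¬A4 = min(1, a+b) on (0.39, 0.07) = 0.46
¬A3 ∧ (¬A1 ∨ ¬A4) = max(0, a+b−1) on (0.48, 0.46) = 0.00
((A4 ∨ A5) ∧ (A3 ∨ A2)) → (¬A3 ∧ (¬A1 ∨ ¬A4))  [Reichenbach: 1 − a + a·b] with a=0.76, b=0.00 → 0.24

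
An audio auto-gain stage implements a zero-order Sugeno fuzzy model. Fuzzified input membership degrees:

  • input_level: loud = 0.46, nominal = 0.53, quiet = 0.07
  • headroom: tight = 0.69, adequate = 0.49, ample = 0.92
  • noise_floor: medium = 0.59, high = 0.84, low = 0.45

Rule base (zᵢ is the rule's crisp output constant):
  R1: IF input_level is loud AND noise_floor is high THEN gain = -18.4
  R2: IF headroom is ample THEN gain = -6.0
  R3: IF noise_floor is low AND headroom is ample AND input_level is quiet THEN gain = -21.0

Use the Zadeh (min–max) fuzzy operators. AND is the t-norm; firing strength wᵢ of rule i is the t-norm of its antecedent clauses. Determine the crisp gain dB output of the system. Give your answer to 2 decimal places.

R1 (z=-18.4): loud=0.46, high=0.84; AND[min(a, b)] → w = 0.46
R2 (z=-6.0): ample=0.92 → w = 0.92
R3 (z=-21.0): low=0.45, ample=0.92, quiet=0.07; AND[min(a, b)] → w = 0.07
Weighted average = (0.46·-18.4 + 0.92·-6.0 + 0.07·-21.0) / (0.46 + 0.92 + 0.07)
  = -15.4540 / 1.4500 = -10.66

-10.66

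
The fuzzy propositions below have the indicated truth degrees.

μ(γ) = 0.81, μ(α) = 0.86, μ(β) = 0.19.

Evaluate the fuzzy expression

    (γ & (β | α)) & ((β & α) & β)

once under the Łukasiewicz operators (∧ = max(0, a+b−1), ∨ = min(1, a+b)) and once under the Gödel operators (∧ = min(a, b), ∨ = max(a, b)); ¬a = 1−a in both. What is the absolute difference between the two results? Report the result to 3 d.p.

0.190

Under Łukasiewicz:
  β | α = min(1, a+b) on (0.19, 0.86) = 1.00
  γ & (β | α) = max(0, a+b−1) on (0.81, 1.00) = 0.81
  β & α = max(0, a+b−1) on (0.19, 0.86) = 0.05
  (β & α) & β = max(0, a+b−1) on (0.05, 0.19) = 0.00
  (γ & (β | α)) & ((β & α) & β) = max(0, a+b−1) on (0.81, 0.00) = 0.00
  → value = 0.0000
Under Gödel:
  β | α = max(a, b) on (0.19, 0.86) = 0.86
  γ & (β | α) = min(a, b) on (0.81, 0.86) = 0.81
  β & α = min(a, b) on (0.19, 0.86) = 0.19
  (β & α) & β = min(a, b) on (0.19, 0.19) = 0.19
  (γ & (β | α)) & ((β & α) & β) = min(a, b) on (0.81, 0.19) = 0.19
  → value = 0.1900
|0.0000 − 0.1900| = 0.190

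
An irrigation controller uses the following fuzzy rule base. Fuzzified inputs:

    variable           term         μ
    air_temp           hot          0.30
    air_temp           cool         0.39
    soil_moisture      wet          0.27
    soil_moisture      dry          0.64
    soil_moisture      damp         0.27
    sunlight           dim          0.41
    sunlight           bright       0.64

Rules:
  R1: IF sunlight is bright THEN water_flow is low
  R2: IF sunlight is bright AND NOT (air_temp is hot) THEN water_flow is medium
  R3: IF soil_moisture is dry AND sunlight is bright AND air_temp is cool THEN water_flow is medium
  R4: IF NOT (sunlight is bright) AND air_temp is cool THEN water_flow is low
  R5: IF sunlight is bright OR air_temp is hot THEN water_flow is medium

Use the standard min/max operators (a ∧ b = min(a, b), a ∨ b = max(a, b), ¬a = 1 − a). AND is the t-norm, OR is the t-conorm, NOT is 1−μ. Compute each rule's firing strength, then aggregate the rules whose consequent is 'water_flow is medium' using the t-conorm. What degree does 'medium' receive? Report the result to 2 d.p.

R1: bright=0.64 → w = 0.64
R2: bright=0.64, ¬hot=1−0.30=0.70; AND[min(a, b)] → w = 0.64
R3: dry=0.64, bright=0.64, cool=0.39; AND[min(a, b)] → w = 0.39
R4: ¬bright=1−0.64=0.36, cool=0.39; AND[min(a, b)] → w = 0.36
R5: bright=0.64, hot=0.30; OR[max(a, b)] → w = 0.64
Rules with consequent 'medium': {R2, R3, R5} → strengths 0.64, 0.39, 0.64
Aggregate via t-conorm [max(a, b)]: 0.64

0.64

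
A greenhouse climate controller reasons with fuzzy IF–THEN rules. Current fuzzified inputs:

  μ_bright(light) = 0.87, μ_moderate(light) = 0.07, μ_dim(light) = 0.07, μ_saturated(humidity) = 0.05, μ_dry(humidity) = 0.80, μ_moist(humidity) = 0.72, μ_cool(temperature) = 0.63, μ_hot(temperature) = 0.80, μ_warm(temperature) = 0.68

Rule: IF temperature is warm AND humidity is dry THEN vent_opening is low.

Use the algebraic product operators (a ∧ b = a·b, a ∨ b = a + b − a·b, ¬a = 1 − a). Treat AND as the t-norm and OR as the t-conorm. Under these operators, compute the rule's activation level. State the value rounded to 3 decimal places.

0.544

firing strength: warm=0.68, dry=0.80; AND[a·b] → w = 0.5440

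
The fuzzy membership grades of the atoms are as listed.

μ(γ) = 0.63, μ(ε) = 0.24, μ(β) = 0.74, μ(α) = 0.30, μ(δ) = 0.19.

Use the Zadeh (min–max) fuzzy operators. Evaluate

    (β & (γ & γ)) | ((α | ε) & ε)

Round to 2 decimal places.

0.63

γ & γ = min(a, b) on (0.63, 0.63) = 0.63
β & (γ & γ) = min(a, b) on (0.74, 0.63) = 0.63
α | ε = max(a, b) on (0.30, 0.24) = 0.30
(α | ε) & ε = min(a, b) on (0.30, 0.24) = 0.24
(β & (γ & γ)) | ((α | ε) & ε) = max(a, b) on (0.63, 0.24) = 0.63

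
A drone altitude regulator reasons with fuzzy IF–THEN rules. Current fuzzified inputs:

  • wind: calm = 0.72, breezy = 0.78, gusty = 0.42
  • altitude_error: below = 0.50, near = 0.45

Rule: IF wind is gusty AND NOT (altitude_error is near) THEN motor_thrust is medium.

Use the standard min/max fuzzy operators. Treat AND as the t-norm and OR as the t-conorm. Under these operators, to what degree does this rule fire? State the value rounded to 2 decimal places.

0.42

firing strength: gusty=0.42, ¬near=1−0.45=0.55; AND[min(a, b)] → w = 0.42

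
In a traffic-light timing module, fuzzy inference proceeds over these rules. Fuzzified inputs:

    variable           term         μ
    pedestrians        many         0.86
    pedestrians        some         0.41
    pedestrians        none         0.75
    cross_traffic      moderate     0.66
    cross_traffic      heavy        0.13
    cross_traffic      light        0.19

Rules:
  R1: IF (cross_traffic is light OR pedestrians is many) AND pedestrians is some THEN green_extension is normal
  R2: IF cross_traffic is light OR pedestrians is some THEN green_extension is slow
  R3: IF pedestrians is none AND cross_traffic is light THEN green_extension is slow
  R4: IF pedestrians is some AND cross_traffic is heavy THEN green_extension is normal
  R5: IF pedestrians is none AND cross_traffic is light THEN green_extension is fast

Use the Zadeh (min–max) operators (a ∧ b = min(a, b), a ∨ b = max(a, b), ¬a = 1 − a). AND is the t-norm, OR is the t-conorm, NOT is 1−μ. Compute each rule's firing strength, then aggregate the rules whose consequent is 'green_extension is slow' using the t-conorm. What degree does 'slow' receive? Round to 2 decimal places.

0.41

R1: (light=0.19 OR many=0.86) = 0.86; AND[min(a, b)] with some=0.41 → w = 0.41
R2: light=0.19, some=0.41; OR[max(a, b)] → w = 0.41
R3: none=0.75, light=0.19; AND[min(a, b)] → w = 0.19
R4: some=0.41, heavy=0.13; AND[min(a, b)] → w = 0.13
R5: none=0.75, light=0.19; AND[min(a, b)] → w = 0.19
Rules with consequent 'slow': {R2, R3} → strengths 0.41, 0.19
Aggregate via t-conorm [max(a, b)]: 0.41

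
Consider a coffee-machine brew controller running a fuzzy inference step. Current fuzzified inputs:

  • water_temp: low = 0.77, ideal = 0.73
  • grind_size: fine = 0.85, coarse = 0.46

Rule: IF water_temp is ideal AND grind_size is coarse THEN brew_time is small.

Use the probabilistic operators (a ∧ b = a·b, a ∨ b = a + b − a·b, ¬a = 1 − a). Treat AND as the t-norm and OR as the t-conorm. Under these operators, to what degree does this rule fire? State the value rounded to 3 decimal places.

0.336

firing strength: ideal=0.73, coarse=0.46; AND[a·b] → w = 0.3358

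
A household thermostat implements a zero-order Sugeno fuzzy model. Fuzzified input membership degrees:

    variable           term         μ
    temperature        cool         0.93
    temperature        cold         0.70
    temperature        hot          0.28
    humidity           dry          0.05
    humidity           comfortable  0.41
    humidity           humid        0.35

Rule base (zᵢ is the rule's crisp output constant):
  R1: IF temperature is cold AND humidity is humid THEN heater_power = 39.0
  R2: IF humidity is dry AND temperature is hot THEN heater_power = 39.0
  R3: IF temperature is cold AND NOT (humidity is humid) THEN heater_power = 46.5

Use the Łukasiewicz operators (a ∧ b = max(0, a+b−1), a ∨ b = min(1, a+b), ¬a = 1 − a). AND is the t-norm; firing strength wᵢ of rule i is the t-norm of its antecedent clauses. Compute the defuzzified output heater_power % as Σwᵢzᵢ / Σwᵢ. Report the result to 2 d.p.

45.56

R1 (z=39.0): cold=0.70, humid=0.35; AND[max(0, a+b−1)] → w = 0.05
R2 (z=39.0): dry=0.05, hot=0.28; AND[max(0, a+b−1)] → w = 0.00
R3 (z=46.5): cold=0.70, ¬humid=1−0.35=0.65; AND[max(0, a+b−1)] → w = 0.35
Weighted average = (0.05·39.0 + 0.00·39.0 + 0.35·46.5) / (0.05 + 0.00 + 0.35)
  = 18.2250 / 0.4000 = 45.56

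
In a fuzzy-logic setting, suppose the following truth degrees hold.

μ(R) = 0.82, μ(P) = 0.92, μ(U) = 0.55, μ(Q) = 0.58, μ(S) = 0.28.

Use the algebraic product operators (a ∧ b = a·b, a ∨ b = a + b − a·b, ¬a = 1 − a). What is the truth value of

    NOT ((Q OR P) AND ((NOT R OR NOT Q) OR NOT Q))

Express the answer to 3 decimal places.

0.300

Q OR P = a + b − a·b on (0.5800, 0.9200) = 0.9664
NOT R = 1 − 0.8200 = 0.1800
NOT Q = 1 − 0.5800 = 0.4200
NOT R OR NOT Q = a + b − a·b on (0.1800, 0.4200) = 0.5244
NOT Q = 1 − 0.5800 = 0.4200
(NOT R OR NOT Q) OR NOT Q = a + b − a·b on (0.5244, 0.4200) = 0.7242
(Q OR P) AND ((NOT R OR NOT Q) OR NOT Q) = a·b on (0.9664, 0.7242) = 0.6998
NOT ((Q OR P) AND ((NOT R OR NOT Q) OR NOT Q)) = 1 − 0.6998 = 0.3002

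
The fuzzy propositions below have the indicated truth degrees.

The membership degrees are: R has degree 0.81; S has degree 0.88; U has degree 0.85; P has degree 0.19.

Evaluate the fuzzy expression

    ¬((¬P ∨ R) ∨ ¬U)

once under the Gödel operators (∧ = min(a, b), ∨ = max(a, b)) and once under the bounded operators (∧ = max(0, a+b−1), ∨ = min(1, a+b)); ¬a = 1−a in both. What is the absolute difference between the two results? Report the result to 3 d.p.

0.190

Under Gödel:
  ¬P = 1 − 0.19 = 0.81
  ¬P ∨ R = max(a, b) on (0.81, 0.81) = 0.81
  ¬U = 1 − 0.85 = 0.15
  (¬P ∨ R) ∨ ¬U = max(a, b) on (0.81, 0.15) = 0.81
  ¬((¬P ∨ R) ∨ ¬U) = 1 − 0.81 = 0.19
  → value = 0.1900
Under bounded:
  ¬P = 1 − 0.19 = 0.81
  ¬P ∨ R = min(1, a+b) on (0.81, 0.81) = 1.00
  ¬U = 1 − 0.85 = 0.15
  (¬P ∨ R) ∨ ¬U = min(1, a+b) on (1.00, 0.15) = 1.00
  ¬((¬P ∨ R) ∨ ¬U) = 1 − 1.00 = 0.00
  → value = 0.0000
|0.1900 − 0.0000| = 0.190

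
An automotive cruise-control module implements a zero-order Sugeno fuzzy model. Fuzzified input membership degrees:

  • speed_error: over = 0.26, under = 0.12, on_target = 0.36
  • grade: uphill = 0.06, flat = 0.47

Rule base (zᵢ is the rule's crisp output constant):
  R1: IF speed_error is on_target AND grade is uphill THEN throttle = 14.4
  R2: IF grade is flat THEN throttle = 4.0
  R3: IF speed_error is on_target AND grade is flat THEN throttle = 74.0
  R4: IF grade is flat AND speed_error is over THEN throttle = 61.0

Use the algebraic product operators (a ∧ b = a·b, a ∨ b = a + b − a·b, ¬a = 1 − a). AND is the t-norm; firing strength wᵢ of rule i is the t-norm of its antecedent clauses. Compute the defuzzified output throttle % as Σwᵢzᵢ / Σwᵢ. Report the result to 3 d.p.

R1 (z=14.4): on_target=0.36, uphill=0.06; AND[a·b] → w = 0.0216
R2 (z=4.0): flat=0.47 → w = 0.4700
R3 (z=74.0): on_target=0.36, flat=0.47; AND[a·b] → w = 0.1692
R4 (z=61.0): flat=0.47, over=0.26; AND[a·b] → w = 0.1222
Weighted average = (0.0216·14.4 + 0.4700·4.0 + 0.1692·74.0 + 0.1222·61.0) / (0.0216 + 0.4700 + 0.1692 + 0.1222)
  = 22.1660 / 0.7830 = 28.309

28.309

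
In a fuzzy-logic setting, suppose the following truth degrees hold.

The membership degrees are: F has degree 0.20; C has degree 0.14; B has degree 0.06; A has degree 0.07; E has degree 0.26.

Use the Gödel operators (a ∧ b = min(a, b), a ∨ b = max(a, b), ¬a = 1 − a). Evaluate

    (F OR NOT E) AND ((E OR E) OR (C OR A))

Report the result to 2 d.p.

0.26

NOT E = 1 − 0.26 = 0.74
F OR NOT E = max(a, b) on (0.20, 0.74) = 0.74
E OR E = max(a, b) on (0.26, 0.26) = 0.26
C OR A = max(a, b) on (0.14, 0.07) = 0.14
(E OR E) OR (C OR A) = max(a, b) on (0.26, 0.14) = 0.26
(F OR NOT E) AND ((E OR E) OR (C OR A)) = min(a, b) on (0.74, 0.26) = 0.26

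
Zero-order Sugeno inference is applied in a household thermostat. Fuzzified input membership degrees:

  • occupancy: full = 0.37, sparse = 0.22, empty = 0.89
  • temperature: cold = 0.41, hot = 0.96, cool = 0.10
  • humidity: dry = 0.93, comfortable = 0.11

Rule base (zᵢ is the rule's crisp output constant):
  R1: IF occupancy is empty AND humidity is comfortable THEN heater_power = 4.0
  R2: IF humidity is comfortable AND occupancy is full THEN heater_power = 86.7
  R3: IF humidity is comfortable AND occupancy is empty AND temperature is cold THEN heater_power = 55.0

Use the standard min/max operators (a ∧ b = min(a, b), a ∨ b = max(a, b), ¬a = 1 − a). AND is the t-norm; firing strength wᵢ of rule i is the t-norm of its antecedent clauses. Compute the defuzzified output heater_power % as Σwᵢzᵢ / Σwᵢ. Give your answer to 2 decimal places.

R1 (z=4.0): empty=0.89, comfortable=0.11; AND[min(a, b)] → w = 0.11
R2 (z=86.7): comfortable=0.11, full=0.37; AND[min(a, b)] → w = 0.11
R3 (z=55.0): comfortable=0.11, empty=0.89, cold=0.41; AND[min(a, b)] → w = 0.11
Weighted average = (0.11·4.0 + 0.11·86.7 + 0.11·55.0) / (0.11 + 0.11 + 0.11)
  = 16.0270 / 0.3300 = 48.57

48.57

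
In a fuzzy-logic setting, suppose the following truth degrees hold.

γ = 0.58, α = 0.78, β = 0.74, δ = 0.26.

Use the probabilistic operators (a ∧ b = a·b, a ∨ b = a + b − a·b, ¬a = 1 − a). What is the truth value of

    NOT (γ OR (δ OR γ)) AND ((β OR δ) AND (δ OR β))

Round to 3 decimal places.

δ OR γ = a + b − a·b on (0.2600, 0.5800) = 0.6892
γ OR (δ OR γ) = a + b − a·b on (0.5800, 0.6892) = 0.8695
NOT (γ OR (δ OR γ)) = 1 − 0.8695 = 0.1305
β OR δ = a + b − a·b on (0.7400, 0.2600) = 0.8076
δ OR β = a + b − a·b on (0.2600, 0.7400) = 0.8076
(β OR δ) AND (δ OR β) = a·b on (0.8076, 0.8076) = 0.6522
NOT (γ OR (δ OR γ)) AND ((β OR δ) AND (δ OR β)) = a·b on (0.1305, 0.6522) = 0.0851

0.085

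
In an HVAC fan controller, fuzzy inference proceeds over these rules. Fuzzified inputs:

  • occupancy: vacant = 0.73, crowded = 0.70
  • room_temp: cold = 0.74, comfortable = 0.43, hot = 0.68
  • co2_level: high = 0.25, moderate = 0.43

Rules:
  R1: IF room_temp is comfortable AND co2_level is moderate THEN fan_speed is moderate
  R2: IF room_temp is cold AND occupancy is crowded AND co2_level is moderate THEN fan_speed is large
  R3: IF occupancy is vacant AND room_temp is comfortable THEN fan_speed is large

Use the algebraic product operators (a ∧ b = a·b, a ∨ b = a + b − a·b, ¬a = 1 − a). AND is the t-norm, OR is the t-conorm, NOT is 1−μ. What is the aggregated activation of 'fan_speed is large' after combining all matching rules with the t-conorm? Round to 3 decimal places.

R1: comfortable=0.43, moderate=0.43; AND[a·b] → w = 0.1849
R2: cold=0.74, crowded=0.70, moderate=0.43; AND[a·b] → w = 0.2227
R3: vacant=0.73, comfortable=0.43; AND[a·b] → w = 0.3139
Rules with consequent 'large': {R2, R3} → strengths 0.2227, 0.3139
Aggregate via t-conorm [a + b − a·b]: 0.4667

0.467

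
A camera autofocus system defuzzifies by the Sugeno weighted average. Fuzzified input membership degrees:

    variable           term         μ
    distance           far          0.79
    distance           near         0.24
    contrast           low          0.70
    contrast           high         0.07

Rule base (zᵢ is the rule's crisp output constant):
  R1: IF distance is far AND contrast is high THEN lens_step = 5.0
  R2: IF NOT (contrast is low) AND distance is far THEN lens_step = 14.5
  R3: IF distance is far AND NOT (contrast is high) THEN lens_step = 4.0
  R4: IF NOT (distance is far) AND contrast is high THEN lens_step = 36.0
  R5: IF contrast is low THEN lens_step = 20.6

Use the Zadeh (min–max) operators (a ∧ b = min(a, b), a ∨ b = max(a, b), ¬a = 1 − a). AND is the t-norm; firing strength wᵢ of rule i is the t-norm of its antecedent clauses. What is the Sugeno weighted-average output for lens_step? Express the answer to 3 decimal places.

12.850

R1 (z=5.0): far=0.79, high=0.07; AND[min(a, b)] → w = 0.07
R2 (z=14.5): ¬low=1−0.70=0.30, far=0.79; AND[min(a, b)] → w = 0.30
R3 (z=4.0): far=0.79, ¬high=1−0.07=0.93; AND[min(a, b)] → w = 0.79
R4 (z=36.0): ¬far=1−0.79=0.21, high=0.07; AND[min(a, b)] → w = 0.07
R5 (z=20.6): low=0.70 → w = 0.70
Weighted average = (0.07·5.0 + 0.30·14.5 + 0.79·4.0 + 0.07·36.0 + 0.70·20.6) / (0.07 + 0.30 + 0.79 + 0.07 + 0.70)
  = 24.8000 / 1.9300 = 12.850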